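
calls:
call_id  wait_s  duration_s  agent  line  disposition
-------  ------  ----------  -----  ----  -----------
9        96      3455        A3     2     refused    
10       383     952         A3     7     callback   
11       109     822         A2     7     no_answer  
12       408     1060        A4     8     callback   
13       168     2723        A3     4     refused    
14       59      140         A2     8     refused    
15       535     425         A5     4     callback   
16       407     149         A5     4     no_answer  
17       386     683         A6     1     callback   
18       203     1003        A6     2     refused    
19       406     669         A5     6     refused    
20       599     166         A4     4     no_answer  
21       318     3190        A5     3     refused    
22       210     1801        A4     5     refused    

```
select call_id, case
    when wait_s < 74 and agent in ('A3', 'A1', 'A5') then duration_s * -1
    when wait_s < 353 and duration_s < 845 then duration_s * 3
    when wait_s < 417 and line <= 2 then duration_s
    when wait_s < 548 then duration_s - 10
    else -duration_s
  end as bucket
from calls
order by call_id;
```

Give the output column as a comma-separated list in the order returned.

3455, 942, 2466, 1050, 2713, 420, 415, 139, 683, 1003, 659, -166, 3180, 1791

call_id=9: wait_s < 417 and line <= 2 → 3455
call_id=10: wait_s < 548 → 942
call_id=11: wait_s < 353 and duration_s < 845 → 2466
call_id=12: wait_s < 548 → 1050
call_id=13: wait_s < 548 → 2713
call_id=14: wait_s < 353 and duration_s < 845 → 420
call_id=15: wait_s < 548 → 415
call_id=16: wait_s < 548 → 139
call_id=17: wait_s < 417 and line <= 2 → 683
call_id=18: wait_s < 417 and line <= 2 → 1003
call_id=19: wait_s < 548 → 659
call_id=20: ELSE → -166
call_id=21: wait_s < 548 → 3180
call_id=22: wait_s < 548 → 1791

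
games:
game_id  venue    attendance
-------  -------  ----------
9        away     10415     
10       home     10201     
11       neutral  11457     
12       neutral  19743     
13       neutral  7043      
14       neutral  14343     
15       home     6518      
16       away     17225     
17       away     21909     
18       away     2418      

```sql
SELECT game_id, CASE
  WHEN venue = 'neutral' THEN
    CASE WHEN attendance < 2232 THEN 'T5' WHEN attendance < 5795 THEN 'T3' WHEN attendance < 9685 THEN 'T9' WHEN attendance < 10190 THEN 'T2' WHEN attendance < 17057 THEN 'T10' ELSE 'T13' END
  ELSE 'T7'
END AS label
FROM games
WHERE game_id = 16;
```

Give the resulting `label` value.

game_id = 16: venue=away, attendance=17225.
venue='away' → outer ELSE → T7

T7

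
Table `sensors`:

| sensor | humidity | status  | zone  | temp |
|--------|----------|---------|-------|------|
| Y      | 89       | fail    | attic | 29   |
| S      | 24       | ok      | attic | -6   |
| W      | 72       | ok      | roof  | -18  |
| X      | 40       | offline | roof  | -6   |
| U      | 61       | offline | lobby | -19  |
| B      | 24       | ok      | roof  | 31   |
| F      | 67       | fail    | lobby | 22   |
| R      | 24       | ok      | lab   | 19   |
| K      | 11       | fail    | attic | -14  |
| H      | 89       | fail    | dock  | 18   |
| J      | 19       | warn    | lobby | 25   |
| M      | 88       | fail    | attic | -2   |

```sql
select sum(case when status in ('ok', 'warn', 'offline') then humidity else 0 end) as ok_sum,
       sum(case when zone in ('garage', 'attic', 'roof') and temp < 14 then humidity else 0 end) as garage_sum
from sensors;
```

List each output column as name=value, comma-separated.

[ok_sum: status in ('ok', 'warn', 'offline')]
sensor=Y: ✗
sensor=S: ✓ → 24
sensor=W: ✓ → 72
sensor=X: ✓ → 40
sensor=U: ✓ → 61
sensor=B: ✓ → 24
sensor=F: ✗
sensor=R: ✓ → 24
sensor=K: ✗
sensor=H: ✗
sensor=J: ✓ → 19
sensor=M: ✗
ok_sum = 24 + 72 + 40 + 61 + 24 + 24 + 19 = 264
—
[garage_sum: zone in ('garage', 'attic', 'roof') and temp < 14]
sensor=Y: ✗
sensor=S: ✓ → 24
sensor=W: ✓ → 72
sensor=X: ✓ → 40
sensor=U: ✗
sensor=B: ✗
sensor=F: ✗
sensor=R: ✗
sensor=K: ✓ → 11
sensor=H: ✗
sensor=J: ✗
sensor=M: ✓ → 88
garage_sum = 24 + 72 + 40 + 11 + 88 = 235

ok_sum=264, garage_sum=235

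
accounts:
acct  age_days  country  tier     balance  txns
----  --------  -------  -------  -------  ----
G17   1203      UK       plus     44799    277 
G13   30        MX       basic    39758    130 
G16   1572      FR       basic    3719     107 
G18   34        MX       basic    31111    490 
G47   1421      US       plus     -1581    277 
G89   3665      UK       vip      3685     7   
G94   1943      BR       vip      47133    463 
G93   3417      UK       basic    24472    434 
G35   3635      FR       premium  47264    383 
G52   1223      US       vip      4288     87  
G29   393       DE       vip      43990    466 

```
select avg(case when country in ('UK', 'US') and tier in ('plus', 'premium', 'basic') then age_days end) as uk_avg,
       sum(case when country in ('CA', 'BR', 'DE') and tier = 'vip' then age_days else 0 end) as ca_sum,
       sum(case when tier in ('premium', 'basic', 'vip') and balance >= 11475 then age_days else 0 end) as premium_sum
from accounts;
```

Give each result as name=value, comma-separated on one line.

[uk_avg: country in ('UK', 'US') and tier in ('plus', 'premium', 'basic')]
acct=G17: ✓ → 1203
acct=G13: ✗
acct=G16: ✗
acct=G18: ✗
acct=G47: ✓ → 1421
acct=G89: ✗
acct=G94: ✗
acct=G93: ✓ → 3417
acct=G35: ✗
acct=G52: ✗
acct=G29: ✗
uk_avg = (1203 + 1421 + 3417) / 3 = 2013.6666666667
—
[ca_sum: country in ('CA', 'BR', 'DE') and tier = 'vip']
acct=G17: ✗
acct=G13: ✗
acct=G16: ✗
acct=G18: ✗
acct=G47: ✗
acct=G89: ✗
acct=G94: ✓ → 1943
acct=G93: ✗
acct=G35: ✗
acct=G52: ✗
acct=G29: ✓ → 393
ca_sum = 1943 + 393 = 2336
—
[premium_sum: tier in ('premium', 'basic', 'vip') and balance >= 11475]
acct=G17: ✗
acct=G13: ✓ → 30
acct=G16: ✗
acct=G18: ✓ → 34
acct=G47: ✗
acct=G89: ✗
acct=G94: ✓ → 1943
acct=G93: ✓ → 3417
acct=G35: ✓ → 3635
acct=G52: ✗
acct=G29: ✓ → 393
premium_sum = 30 + 34 + 1943 + 3417 + 3635 + 393 = 9452

uk_avg=2013.6666666667, ca_sum=2336, premium_sum=9452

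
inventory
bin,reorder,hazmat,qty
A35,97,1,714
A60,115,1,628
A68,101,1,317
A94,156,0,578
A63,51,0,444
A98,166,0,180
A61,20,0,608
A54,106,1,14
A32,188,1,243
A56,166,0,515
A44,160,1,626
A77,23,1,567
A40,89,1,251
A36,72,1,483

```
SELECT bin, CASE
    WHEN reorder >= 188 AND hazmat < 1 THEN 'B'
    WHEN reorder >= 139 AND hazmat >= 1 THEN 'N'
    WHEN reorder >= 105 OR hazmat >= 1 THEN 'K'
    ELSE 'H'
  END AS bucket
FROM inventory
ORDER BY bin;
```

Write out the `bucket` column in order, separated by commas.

bin=A32: reorder >= 139 AND hazmat >= 1 → N
bin=A35: reorder >= 105 OR hazmat >= 1 → K
bin=A36: reorder >= 105 OR hazmat >= 1 → K
bin=A40: reorder >= 105 OR hazmat >= 1 → K
bin=A44: reorder >= 139 AND hazmat >= 1 → N
bin=A54: reorder >= 105 OR hazmat >= 1 → K
bin=A56: reorder >= 105 OR hazmat >= 1 → K
bin=A60: reorder >= 105 OR hazmat >= 1 → K
bin=A61: ELSE → H
bin=A63: ELSE → H
bin=A68: reorder >= 105 OR hazmat >= 1 → K
bin=A77: reorder >= 105 OR hazmat >= 1 → K
bin=A94: reorder >= 105 OR hazmat >= 1 → K
bin=A98: reorder >= 105 OR hazmat >= 1 → K

N, K, K, K, N, K, K, K, H, H, K, K, K, K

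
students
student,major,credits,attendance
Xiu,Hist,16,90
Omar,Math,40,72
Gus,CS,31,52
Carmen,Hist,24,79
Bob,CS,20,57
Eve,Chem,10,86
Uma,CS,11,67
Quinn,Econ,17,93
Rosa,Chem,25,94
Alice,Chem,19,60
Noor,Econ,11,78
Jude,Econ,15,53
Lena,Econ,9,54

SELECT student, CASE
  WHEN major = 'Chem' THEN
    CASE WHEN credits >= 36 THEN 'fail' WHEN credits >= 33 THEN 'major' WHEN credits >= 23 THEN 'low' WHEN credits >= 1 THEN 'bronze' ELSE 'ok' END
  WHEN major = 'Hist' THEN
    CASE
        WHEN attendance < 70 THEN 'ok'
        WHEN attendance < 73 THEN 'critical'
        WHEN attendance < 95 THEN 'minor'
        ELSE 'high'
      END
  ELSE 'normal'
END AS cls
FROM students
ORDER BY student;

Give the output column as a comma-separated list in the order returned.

bronze, normal, minor, bronze, normal, normal, normal, normal, normal, normal, low, normal, minor

student=Alice: major='Chem' → inner[credits >= 1] → bronze
student=Bob: major='CS' → outer ELSE → normal
student=Carmen: major='Hist' → inner[attendance < 95] → minor
student=Eve: major='Chem' → inner[credits >= 1] → bronze
student=Gus: major='CS' → outer ELSE → normal
student=Jude: major='Econ' → outer ELSE → normal
student=Lena: major='Econ' → outer ELSE → normal
student=Noor: major='Econ' → outer ELSE → normal
student=Omar: major='Math' → outer ELSE → normal
student=Quinn: major='Econ' → outer ELSE → normal
student=Rosa: major='Chem' → inner[credits >= 23] → low
student=Uma: major='CS' → outer ELSE → normal
student=Xiu: major='Hist' → inner[attendance < 95] → minor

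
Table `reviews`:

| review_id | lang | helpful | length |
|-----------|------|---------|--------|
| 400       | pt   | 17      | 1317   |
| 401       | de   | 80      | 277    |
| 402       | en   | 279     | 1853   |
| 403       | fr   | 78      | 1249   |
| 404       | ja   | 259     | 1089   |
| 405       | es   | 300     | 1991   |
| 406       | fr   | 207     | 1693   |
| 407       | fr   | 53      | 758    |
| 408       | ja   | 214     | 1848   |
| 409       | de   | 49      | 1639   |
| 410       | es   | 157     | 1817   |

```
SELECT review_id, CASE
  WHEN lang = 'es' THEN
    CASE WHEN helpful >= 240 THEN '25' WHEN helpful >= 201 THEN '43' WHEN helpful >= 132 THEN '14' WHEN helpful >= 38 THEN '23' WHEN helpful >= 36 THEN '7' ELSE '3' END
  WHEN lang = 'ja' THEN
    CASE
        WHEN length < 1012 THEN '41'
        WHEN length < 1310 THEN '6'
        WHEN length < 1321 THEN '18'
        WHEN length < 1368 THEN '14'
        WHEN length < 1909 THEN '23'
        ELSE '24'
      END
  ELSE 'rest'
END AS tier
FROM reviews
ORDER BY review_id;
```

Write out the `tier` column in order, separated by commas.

rest, rest, rest, rest, 6, 25, rest, rest, 23, rest, 14

review_id=400: lang='pt' → outer ELSE → rest
review_id=401: lang='de' → outer ELSE → rest
review_id=402: lang='en' → outer ELSE → rest
review_id=403: lang='fr' → outer ELSE → rest
review_id=404: lang='ja' → inner[length < 1310] → 6
review_id=405: lang='es' → inner[helpful >= 240] → 25
review_id=406: lang='fr' → outer ELSE → rest
review_id=407: lang='fr' → outer ELSE → rest
review_id=408: lang='ja' → inner[length < 1909] → 23
review_id=409: lang='de' → outer ELSE → rest
review_id=410: lang='es' → inner[helpful >= 132] → 14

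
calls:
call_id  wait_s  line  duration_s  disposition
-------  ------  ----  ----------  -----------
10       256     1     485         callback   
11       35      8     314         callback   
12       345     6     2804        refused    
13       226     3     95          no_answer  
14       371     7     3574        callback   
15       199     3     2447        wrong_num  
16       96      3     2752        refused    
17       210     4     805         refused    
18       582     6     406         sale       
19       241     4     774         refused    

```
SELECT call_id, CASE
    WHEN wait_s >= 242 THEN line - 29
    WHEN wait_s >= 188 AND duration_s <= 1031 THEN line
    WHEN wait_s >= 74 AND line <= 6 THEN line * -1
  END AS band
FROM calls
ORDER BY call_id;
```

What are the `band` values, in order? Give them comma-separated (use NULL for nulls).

call_id=10: wait_s >= 242 → -28
call_id=11: (no match → NULL) → NULL
call_id=12: wait_s >= 242 → -23
call_id=13: wait_s >= 188 AND duration_s <= 1031 → 3
call_id=14: wait_s >= 242 → -22
call_id=15: wait_s >= 74 AND line <= 6 → -3
call_id=16: wait_s >= 74 AND line <= 6 → -3
call_id=17: wait_s >= 188 AND duration_s <= 1031 → 4
call_id=18: wait_s >= 242 → -23
call_id=19: wait_s >= 188 AND duration_s <= 1031 → 4

-28, NULL, -23, 3, -22, -3, -3, 4, -23, 4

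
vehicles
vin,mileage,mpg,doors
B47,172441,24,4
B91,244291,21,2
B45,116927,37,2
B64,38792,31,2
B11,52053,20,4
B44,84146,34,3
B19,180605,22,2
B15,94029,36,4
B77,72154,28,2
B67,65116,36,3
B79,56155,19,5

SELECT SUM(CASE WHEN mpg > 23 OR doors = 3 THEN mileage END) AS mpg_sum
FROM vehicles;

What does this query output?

643605

vin=B47: ✓ → 172441
vin=B91: ✗
vin=B45: ✓ → 116927
vin=B64: ✓ → 38792
vin=B11: ✗
vin=B44: ✓ → 84146
vin=B19: ✗
vin=B15: ✓ → 94029
vin=B77: ✓ → 72154
vin=B67: ✓ → 65116
vin=B79: ✗
mpg_sum = 172441 + 116927 + 38792 + 84146 + 94029 + 72154 + 65116 = 643605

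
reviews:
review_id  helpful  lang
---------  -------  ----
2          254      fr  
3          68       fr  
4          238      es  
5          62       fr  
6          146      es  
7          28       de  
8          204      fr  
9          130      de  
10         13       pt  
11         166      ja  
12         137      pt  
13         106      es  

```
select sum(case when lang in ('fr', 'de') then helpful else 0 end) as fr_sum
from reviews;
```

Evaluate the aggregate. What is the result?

review_id=2: ✓ → 254
review_id=3: ✓ → 68
review_id=4: ✗
review_id=5: ✓ → 62
review_id=6: ✗
review_id=7: ✓ → 28
review_id=8: ✓ → 204
review_id=9: ✓ → 130
review_id=10: ✗
review_id=11: ✗
review_id=12: ✗
review_id=13: ✗
fr_sum = 254 + 68 + 62 + 28 + 204 + 130 = 746

746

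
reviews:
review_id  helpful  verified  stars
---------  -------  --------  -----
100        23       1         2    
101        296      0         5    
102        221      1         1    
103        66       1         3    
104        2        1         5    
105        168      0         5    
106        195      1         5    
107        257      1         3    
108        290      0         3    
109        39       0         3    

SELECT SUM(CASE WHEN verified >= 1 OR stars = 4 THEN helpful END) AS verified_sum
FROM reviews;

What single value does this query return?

review_id=100: ✓ → 23
review_id=101: ✗
review_id=102: ✓ → 221
review_id=103: ✓ → 66
review_id=104: ✓ → 2
review_id=105: ✗
review_id=106: ✓ → 195
review_id=107: ✓ → 257
review_id=108: ✗
review_id=109: ✗
verified_sum = 23 + 221 + 66 + 2 + 195 + 257 = 764

764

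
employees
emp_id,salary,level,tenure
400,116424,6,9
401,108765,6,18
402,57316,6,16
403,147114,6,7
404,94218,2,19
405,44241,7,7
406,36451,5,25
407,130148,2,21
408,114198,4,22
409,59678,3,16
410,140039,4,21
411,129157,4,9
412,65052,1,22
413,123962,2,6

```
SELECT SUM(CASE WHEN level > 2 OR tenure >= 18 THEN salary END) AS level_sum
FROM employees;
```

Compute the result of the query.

emp_id=400: ✓ → 116424
emp_id=401: ✓ → 108765
emp_id=402: ✓ → 57316
emp_id=403: ✓ → 147114
emp_id=404: ✓ → 94218
emp_id=405: ✓ → 44241
emp_id=406: ✓ → 36451
emp_id=407: ✓ → 130148
emp_id=408: ✓ → 114198
emp_id=409: ✓ → 59678
emp_id=410: ✓ → 140039
emp_id=411: ✓ → 129157
emp_id=412: ✓ → 65052
emp_id=413: ✗
level_sum = 116424 + 108765 + 57316 + 147114 + 94218 + 44241 + 36451 + 130148 + 114198 + 59678 + 140039 + 129157 + 65052 = 1242801

1242801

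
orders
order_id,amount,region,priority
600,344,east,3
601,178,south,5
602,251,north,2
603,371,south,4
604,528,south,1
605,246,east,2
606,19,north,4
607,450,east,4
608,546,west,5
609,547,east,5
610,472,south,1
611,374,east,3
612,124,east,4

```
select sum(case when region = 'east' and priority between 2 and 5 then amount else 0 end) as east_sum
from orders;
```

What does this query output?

order_id=600: ✓ → 344
order_id=601: ✗
order_id=602: ✗
order_id=603: ✗
order_id=604: ✗
order_id=605: ✓ → 246
order_id=606: ✗
order_id=607: ✓ → 450
order_id=608: ✗
order_id=609: ✓ → 547
order_id=610: ✗
order_id=611: ✓ → 374
order_id=612: ✓ → 124
east_sum = 344 + 246 + 450 + 547 + 374 + 124 = 2085

2085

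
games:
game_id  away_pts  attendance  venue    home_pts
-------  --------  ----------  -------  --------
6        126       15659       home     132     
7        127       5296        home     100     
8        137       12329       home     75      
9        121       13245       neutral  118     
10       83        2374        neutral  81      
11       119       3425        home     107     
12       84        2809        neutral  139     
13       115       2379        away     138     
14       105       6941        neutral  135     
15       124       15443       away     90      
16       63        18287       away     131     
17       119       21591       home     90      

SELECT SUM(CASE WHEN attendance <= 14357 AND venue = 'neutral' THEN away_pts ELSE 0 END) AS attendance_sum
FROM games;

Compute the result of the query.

393

game_id=6: ✗
game_id=7: ✗
game_id=8: ✗
game_id=9: ✓ → 121
game_id=10: ✓ → 83
game_id=11: ✗
game_id=12: ✓ → 84
game_id=13: ✗
game_id=14: ✓ → 105
game_id=15: ✗
game_id=16: ✗
game_id=17: ✗
attendance_sum = 121 + 83 + 84 + 105 = 393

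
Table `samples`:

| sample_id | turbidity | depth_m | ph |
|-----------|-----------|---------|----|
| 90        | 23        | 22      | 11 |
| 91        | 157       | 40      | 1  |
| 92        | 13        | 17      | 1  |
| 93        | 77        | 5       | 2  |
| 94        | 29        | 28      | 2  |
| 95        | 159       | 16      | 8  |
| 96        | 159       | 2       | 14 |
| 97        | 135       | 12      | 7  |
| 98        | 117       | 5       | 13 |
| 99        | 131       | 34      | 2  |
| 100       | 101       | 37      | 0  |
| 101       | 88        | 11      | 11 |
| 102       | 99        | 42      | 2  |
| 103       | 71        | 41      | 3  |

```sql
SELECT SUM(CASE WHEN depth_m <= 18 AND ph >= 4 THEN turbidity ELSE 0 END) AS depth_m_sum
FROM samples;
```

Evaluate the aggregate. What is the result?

sample_id=90: ✗
sample_id=91: ✗
sample_id=92: ✗
sample_id=93: ✗
sample_id=94: ✗
sample_id=95: ✓ → 159
sample_id=96: ✓ → 159
sample_id=97: ✓ → 135
sample_id=98: ✓ → 117
sample_id=99: ✗
sample_id=100: ✗
sample_id=101: ✓ → 88
sample_id=102: ✗
sample_id=103: ✗
depth_m_sum = 159 + 159 + 135 + 117 + 88 = 658

658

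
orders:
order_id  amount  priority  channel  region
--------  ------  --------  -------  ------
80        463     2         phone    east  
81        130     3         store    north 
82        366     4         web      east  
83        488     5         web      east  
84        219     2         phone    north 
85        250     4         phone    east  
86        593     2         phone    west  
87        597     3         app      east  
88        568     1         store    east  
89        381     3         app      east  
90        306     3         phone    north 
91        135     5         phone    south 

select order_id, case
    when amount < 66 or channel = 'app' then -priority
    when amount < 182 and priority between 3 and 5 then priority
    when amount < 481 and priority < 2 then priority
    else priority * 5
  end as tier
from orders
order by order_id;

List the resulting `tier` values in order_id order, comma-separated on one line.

10, 3, 20, 25, 10, 20, 10, -3, 5, -3, 15, 5

order_id=80: ELSE → 10
order_id=81: amount < 182 and priority between 3 and 5 → 3
order_id=82: ELSE → 20
order_id=83: ELSE → 25
order_id=84: ELSE → 10
order_id=85: ELSE → 20
order_id=86: ELSE → 10
order_id=87: amount < 66 or channel = 'app' → -3
order_id=88: ELSE → 5
order_id=89: amount < 66 or channel = 'app' → -3
order_id=90: ELSE → 15
order_id=91: amount < 182 and priority between 3 and 5 → 5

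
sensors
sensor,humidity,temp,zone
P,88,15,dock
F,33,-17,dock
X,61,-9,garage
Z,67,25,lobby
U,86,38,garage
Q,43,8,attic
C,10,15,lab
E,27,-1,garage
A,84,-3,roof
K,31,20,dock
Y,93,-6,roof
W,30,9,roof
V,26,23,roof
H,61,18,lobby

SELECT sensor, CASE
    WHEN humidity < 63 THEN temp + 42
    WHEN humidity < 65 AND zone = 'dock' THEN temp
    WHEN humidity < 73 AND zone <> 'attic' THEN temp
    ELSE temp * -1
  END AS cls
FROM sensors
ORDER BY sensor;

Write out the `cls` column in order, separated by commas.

3, 57, 41, 25, 60, 62, -15, 50, -38, 65, 51, 33, 6, 25

sensor=A: ELSE → 3
sensor=C: humidity < 63 → 57
sensor=E: humidity < 63 → 41
sensor=F: humidity < 63 → 25
sensor=H: humidity < 63 → 60
sensor=K: humidity < 63 → 62
sensor=P: ELSE → -15
sensor=Q: humidity < 63 → 50
sensor=U: ELSE → -38
sensor=V: humidity < 63 → 65
sensor=W: humidity < 63 → 51
sensor=X: humidity < 63 → 33
sensor=Y: ELSE → 6
sensor=Z: humidity < 73 AND zone <> 'attic' → 25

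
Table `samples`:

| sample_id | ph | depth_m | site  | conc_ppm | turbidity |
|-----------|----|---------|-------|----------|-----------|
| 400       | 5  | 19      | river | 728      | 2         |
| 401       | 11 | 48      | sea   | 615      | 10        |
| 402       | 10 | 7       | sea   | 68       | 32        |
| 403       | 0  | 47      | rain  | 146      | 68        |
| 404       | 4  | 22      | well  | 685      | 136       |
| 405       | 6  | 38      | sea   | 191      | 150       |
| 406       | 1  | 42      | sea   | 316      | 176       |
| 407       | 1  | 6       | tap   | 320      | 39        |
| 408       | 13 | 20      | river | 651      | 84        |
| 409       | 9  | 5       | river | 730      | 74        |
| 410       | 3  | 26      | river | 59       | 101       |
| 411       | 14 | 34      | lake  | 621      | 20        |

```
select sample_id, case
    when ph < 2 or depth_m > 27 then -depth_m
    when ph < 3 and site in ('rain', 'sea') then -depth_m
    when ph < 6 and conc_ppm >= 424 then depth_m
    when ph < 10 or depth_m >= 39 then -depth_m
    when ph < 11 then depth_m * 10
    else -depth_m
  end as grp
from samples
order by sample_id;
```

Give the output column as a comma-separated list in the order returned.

sample_id=400: ph < 6 and conc_ppm >= 424 → 19
sample_id=401: ph < 2 or depth_m > 27 → -48
sample_id=402: ph < 11 → 70
sample_id=403: ph < 2 or depth_m > 27 → -47
sample_id=404: ph < 6 and conc_ppm >= 424 → 22
sample_id=405: ph < 2 or depth_m > 27 → -38
sample_id=406: ph < 2 or depth_m > 27 → -42
sample_id=407: ph < 2 or depth_m > 27 → -6
sample_id=408: ELSE → -20
sample_id=409: ph < 10 or depth_m >= 39 → -5
sample_id=410: ph < 10 or depth_m >= 39 → -26
sample_id=411: ph < 2 or depth_m > 27 → -34

19, -48, 70, -47, 22, -38, -42, -6, -20, -5, -26, -34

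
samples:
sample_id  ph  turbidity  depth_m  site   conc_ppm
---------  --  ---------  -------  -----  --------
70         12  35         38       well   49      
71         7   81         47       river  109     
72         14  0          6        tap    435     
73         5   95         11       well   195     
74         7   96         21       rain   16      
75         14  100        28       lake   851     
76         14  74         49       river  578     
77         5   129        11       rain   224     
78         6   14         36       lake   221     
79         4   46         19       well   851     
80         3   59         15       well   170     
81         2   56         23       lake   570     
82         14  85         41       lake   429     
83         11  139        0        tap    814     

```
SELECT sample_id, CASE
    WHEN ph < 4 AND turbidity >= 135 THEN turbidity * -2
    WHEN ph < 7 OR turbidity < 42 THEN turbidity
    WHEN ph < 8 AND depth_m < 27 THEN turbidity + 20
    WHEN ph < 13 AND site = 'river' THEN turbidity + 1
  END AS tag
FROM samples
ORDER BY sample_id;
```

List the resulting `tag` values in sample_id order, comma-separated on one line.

35, 82, 0, 95, 116, NULL, NULL, 129, 14, 46, 59, 56, NULL, NULL

sample_id=70: ph < 7 OR turbidity < 42 → 35
sample_id=71: ph < 13 AND site = 'river' → 82
sample_id=72: ph < 7 OR turbidity < 42 → 0
sample_id=73: ph < 7 OR turbidity < 42 → 95
sample_id=74: ph < 8 AND depth_m < 27 → 116
sample_id=75: (no match → NULL) → NULL
sample_id=76: (no match → NULL) → NULL
sample_id=77: ph < 7 OR turbidity < 42 → 129
sample_id=78: ph < 7 OR turbidity < 42 → 14
sample_id=79: ph < 7 OR turbidity < 42 → 46
sample_id=80: ph < 7 OR turbidity < 42 → 59
sample_id=81: ph < 7 OR turbidity < 42 → 56
sample_id=82: (no match → NULL) → NULL
sample_id=83: (no match → NULL) → NULL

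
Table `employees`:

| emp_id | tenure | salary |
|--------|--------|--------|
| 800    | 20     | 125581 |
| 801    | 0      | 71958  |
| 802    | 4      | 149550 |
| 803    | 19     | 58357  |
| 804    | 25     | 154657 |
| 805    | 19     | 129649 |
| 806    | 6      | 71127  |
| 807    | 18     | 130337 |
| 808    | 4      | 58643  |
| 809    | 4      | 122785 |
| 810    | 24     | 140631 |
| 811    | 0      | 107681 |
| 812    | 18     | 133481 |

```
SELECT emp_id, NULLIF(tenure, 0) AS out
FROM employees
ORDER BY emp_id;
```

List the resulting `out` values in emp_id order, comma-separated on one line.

emp_id=800: tenure=20 vs 0: differ → 20
emp_id=801: tenure=0 vs 0: equal → NULL
emp_id=802: tenure=4 vs 0: differ → 4
emp_id=803: tenure=19 vs 0: differ → 19
emp_id=804: tenure=25 vs 0: differ → 25
emp_id=805: tenure=19 vs 0: differ → 19
emp_id=806: tenure=6 vs 0: differ → 6
emp_id=807: tenure=18 vs 0: differ → 18
emp_id=808: tenure=4 vs 0: differ → 4
emp_id=809: tenure=4 vs 0: differ → 4
emp_id=810: tenure=24 vs 0: differ → 24
emp_id=811: tenure=0 vs 0: equal → NULL
emp_id=812: tenure=18 vs 0: differ → 18

20, NULL, 4, 19, 25, 19, 6, 18, 4, 4, 24, NULL, 18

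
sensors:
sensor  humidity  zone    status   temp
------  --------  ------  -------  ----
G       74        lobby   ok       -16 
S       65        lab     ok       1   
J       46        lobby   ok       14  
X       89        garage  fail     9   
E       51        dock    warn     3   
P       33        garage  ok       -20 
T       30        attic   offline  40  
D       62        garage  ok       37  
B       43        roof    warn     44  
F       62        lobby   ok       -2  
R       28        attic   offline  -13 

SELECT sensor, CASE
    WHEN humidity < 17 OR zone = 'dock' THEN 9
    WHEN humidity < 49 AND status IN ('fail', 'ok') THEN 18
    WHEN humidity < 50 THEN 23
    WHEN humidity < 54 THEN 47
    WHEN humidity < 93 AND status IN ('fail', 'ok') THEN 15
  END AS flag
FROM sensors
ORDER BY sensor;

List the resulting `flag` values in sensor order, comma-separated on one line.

23, 15, 9, 15, 15, 18, 18, 23, 15, 23, 15

sensor=B: humidity < 50 → 23
sensor=D: humidity < 93 AND status IN ('fail', 'ok') → 15
sensor=E: humidity < 17 OR zone = 'dock' → 9
sensor=F: humidity < 93 AND status IN ('fail', 'ok') → 15
sensor=G: humidity < 93 AND status IN ('fail', 'ok') → 15
sensor=J: humidity < 49 AND status IN ('fail', 'ok') → 18
sensor=P: humidity < 49 AND status IN ('fail', 'ok') → 18
sensor=R: humidity < 50 → 23
sensor=S: humidity < 93 AND status IN ('fail', 'ok') → 15
sensor=T: humidity < 50 → 23
sensor=X: humidity < 93 AND status IN ('fail', 'ok') → 15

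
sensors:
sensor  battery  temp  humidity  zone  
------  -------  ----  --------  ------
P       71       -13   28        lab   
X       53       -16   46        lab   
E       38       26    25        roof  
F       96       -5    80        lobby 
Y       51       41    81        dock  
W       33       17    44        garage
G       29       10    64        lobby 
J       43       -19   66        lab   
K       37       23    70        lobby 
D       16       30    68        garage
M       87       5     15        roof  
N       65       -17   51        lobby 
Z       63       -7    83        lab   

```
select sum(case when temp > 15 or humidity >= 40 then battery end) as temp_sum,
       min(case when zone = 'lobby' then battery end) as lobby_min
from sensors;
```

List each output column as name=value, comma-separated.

temp_sum=524, lobby_min=29

[temp_sum: temp > 15 or humidity >= 40]
sensor=P: ✗
sensor=X: ✓ → 53
sensor=E: ✓ → 38
sensor=F: ✓ → 96
sensor=Y: ✓ → 51
sensor=W: ✓ → 33
sensor=G: ✓ → 29
sensor=J: ✓ → 43
sensor=K: ✓ → 37
sensor=D: ✓ → 16
sensor=M: ✗
sensor=N: ✓ → 65
sensor=Z: ✓ → 63
temp_sum = 53 + 38 + 96 + 51 + 33 + 29 + 43 + 37 + 16 + 65 + 63 = 524
—
[lobby_min: zone = 'lobby']
sensor=P: ✗
sensor=X: ✗
sensor=E: ✗
sensor=F: ✓ → 96
sensor=Y: ✗
sensor=W: ✗
sensor=G: ✓ → 29
sensor=J: ✗
sensor=K: ✓ → 37
sensor=D: ✗
sensor=M: ✗
sensor=N: ✓ → 65
sensor=Z: ✗
lobby_min = MIN(96, 29, 37, 65) = 29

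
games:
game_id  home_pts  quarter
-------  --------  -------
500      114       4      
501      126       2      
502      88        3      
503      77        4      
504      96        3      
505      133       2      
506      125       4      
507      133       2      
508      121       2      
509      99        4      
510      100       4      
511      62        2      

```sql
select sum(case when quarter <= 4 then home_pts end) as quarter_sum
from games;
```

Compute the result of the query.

game_id=500: ✓ → 114
game_id=501: ✓ → 126
game_id=502: ✓ → 88
game_id=503: ✓ → 77
game_id=504: ✓ → 96
game_id=505: ✓ → 133
game_id=506: ✓ → 125
game_id=507: ✓ → 133
game_id=508: ✓ → 121
game_id=509: ✓ → 99
game_id=510: ✓ → 100
game_id=511: ✓ → 62
quarter_sum = 114 + 126 + 88 + 77 + 96 + 133 + 125 + 133 + 121 + 99 + 100 + 62 = 1274

1274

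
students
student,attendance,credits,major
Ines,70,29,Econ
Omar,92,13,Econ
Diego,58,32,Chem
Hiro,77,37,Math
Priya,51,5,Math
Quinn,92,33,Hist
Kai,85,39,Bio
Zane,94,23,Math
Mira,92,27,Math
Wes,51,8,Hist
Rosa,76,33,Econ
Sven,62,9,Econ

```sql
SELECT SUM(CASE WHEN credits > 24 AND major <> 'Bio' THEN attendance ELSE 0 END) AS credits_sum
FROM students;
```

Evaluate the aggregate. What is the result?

465

student=Ines: ✓ → 70
student=Omar: ✗
student=Diego: ✓ → 58
student=Hiro: ✓ → 77
student=Priya: ✗
student=Quinn: ✓ → 92
student=Kai: ✗
student=Zane: ✗
student=Mira: ✓ → 92
student=Wes: ✗
student=Rosa: ✓ → 76
student=Sven: ✗
credits_sum = 70 + 58 + 77 + 92 + 92 + 76 = 465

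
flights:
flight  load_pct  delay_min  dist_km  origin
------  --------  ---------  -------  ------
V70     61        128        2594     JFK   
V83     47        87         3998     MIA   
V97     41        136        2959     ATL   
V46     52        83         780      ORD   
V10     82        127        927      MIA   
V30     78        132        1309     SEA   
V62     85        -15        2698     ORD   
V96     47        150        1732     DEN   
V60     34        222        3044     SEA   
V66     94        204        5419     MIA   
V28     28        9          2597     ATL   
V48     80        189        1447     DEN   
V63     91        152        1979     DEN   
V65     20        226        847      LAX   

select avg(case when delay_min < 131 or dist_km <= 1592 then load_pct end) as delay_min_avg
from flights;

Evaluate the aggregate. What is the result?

59.2222222222

flight=V70: ✓ → 61
flight=V83: ✓ → 47
flight=V97: ✗
flight=V46: ✓ → 52
flight=V10: ✓ → 82
flight=V30: ✓ → 78
flight=V62: ✓ → 85
flight=V96: ✗
flight=V60: ✗
flight=V66: ✗
flight=V28: ✓ → 28
flight=V48: ✓ → 80
flight=V63: ✗
flight=V65: ✓ → 20
delay_min_avg = (61 + 47 + 52 + 82 + 78 + 85 + 28 + 80 + 20) / 9 = 59.2222222222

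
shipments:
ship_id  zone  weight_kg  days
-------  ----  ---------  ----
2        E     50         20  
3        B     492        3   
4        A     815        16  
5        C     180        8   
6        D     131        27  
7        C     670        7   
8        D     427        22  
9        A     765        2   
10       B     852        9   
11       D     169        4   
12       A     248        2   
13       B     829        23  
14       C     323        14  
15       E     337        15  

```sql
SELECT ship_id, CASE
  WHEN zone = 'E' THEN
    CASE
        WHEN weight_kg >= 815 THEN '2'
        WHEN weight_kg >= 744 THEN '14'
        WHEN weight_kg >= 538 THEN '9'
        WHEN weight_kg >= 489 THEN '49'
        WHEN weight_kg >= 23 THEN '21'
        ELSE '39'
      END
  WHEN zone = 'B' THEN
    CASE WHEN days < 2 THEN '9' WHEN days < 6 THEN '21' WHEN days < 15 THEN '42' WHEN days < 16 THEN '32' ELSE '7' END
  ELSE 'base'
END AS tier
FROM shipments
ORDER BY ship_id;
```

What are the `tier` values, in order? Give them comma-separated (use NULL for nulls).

21, 21, base, base, base, base, base, base, 42, base, base, 7, base, 21

ship_id=2: zone='E' → inner[weight_kg >= 23] → 21
ship_id=3: zone='B' → inner[days < 6] → 21
ship_id=4: zone='A' → outer ELSE → base
ship_id=5: zone='C' → outer ELSE → base
ship_id=6: zone='D' → outer ELSE → base
ship_id=7: zone='C' → outer ELSE → base
ship_id=8: zone='D' → outer ELSE → base
ship_id=9: zone='A' → outer ELSE → base
ship_id=10: zone='B' → inner[days < 15] → 42
ship_id=11: zone='D' → outer ELSE → base
ship_id=12: zone='A' → outer ELSE → base
ship_id=13: zone='B' → inner[ELSE] → 7
ship_id=14: zone='C' → outer ELSE → base
ship_id=15: zone='E' → inner[weight_kg >= 23] → 21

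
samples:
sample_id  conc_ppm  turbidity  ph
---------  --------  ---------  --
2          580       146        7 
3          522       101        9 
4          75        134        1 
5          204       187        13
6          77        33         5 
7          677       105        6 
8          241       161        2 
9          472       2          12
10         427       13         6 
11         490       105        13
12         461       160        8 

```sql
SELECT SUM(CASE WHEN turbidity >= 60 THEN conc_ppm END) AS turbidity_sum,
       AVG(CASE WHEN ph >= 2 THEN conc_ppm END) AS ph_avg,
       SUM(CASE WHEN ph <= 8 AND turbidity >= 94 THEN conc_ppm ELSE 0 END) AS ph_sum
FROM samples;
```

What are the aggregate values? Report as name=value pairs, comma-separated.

turbidity_sum=3250, ph_avg=415.1, ph_sum=2034

[turbidity_sum: turbidity >= 60]
sample_id=2: ✓ → 580
sample_id=3: ✓ → 522
sample_id=4: ✓ → 75
sample_id=5: ✓ → 204
sample_id=6: ✗
sample_id=7: ✓ → 677
sample_id=8: ✓ → 241
sample_id=9: ✗
sample_id=10: ✗
sample_id=11: ✓ → 490
sample_id=12: ✓ → 461
turbidity_sum = 580 + 522 + 75 + 204 + 677 + 241 + 490 + 461 = 3250
—
[ph_avg: ph >= 2]
sample_id=2: ✓ → 580
sample_id=3: ✓ → 522
sample_id=4: ✗
sample_id=5: ✓ → 204
sample_id=6: ✓ → 77
sample_id=7: ✓ → 677
sample_id=8: ✓ → 241
sample_id=9: ✓ → 472
sample_id=10: ✓ → 427
sample_id=11: ✓ → 490
sample_id=12: ✓ → 461
ph_avg = (580 + 522 + 204 + 77 + 677 + 241 + 472 + 427 + 490 + 461) / 10 = 415.1
—
[ph_sum: ph <= 8 AND turbidity >= 94]
sample_id=2: ✓ → 580
sample_id=3: ✗
sample_id=4: ✓ → 75
sample_id=5: ✗
sample_id=6: ✗
sample_id=7: ✓ → 677
sample_id=8: ✓ → 241
sample_id=9: ✗
sample_id=10: ✗
sample_id=11: ✗
sample_id=12: ✓ → 461
ph_sum = 580 + 75 + 677 + 241 + 461 = 2034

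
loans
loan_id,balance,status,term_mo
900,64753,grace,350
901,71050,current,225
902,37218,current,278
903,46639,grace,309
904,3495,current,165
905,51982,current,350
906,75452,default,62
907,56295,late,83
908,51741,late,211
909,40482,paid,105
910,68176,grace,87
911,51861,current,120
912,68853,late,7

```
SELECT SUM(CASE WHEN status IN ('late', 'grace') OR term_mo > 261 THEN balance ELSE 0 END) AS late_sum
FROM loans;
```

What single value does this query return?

loan_id=900: ✓ → 64753
loan_id=901: ✗
loan_id=902: ✓ → 37218
loan_id=903: ✓ → 46639
loan_id=904: ✗
loan_id=905: ✓ → 51982
loan_id=906: ✗
loan_id=907: ✓ → 56295
loan_id=908: ✓ → 51741
loan_id=909: ✗
loan_id=910: ✓ → 68176
loan_id=911: ✗
loan_id=912: ✓ → 68853
late_sum = 64753 + 37218 + 46639 + 51982 + 56295 + 51741 + 68176 + 68853 = 445657

445657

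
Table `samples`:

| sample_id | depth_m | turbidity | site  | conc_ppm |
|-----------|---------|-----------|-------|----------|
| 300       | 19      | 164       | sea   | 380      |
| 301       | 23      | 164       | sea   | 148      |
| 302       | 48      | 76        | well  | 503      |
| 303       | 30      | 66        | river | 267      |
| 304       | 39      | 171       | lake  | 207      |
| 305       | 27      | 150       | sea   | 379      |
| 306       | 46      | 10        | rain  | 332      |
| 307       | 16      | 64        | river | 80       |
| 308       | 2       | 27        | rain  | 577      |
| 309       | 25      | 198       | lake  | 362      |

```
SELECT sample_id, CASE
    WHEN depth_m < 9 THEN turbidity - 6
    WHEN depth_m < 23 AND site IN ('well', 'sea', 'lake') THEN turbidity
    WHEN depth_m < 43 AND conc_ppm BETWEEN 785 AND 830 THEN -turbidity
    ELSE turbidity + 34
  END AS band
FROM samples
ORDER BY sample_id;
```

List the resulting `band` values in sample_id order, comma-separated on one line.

164, 198, 110, 100, 205, 184, 44, 98, 21, 232

sample_id=300: depth_m < 23 AND site IN ('well', 'sea', 'lake') → 164
sample_id=301: ELSE → 198
sample_id=302: ELSE → 110
sample_id=303: ELSE → 100
sample_id=304: ELSE → 205
sample_id=305: ELSE → 184
sample_id=306: ELSE → 44
sample_id=307: ELSE → 98
sample_id=308: depth_m < 9 → 21
sample_id=309: ELSE → 232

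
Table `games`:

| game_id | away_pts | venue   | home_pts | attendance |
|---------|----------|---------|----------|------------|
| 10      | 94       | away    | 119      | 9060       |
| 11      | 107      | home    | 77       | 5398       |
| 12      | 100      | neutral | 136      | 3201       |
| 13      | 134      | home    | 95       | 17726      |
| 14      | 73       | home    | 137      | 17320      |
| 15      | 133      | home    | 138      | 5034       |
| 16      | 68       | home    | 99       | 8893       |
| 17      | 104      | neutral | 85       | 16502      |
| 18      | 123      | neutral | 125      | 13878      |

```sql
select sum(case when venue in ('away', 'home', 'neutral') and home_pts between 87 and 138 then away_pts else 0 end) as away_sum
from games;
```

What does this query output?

game_id=10: ✓ → 94
game_id=11: ✗
game_id=12: ✓ → 100
game_id=13: ✓ → 134
game_id=14: ✓ → 73
game_id=15: ✓ → 133
game_id=16: ✓ → 68
game_id=17: ✗
game_id=18: ✓ → 123
away_sum = 94 + 100 + 134 + 73 + 133 + 68 + 123 = 725

725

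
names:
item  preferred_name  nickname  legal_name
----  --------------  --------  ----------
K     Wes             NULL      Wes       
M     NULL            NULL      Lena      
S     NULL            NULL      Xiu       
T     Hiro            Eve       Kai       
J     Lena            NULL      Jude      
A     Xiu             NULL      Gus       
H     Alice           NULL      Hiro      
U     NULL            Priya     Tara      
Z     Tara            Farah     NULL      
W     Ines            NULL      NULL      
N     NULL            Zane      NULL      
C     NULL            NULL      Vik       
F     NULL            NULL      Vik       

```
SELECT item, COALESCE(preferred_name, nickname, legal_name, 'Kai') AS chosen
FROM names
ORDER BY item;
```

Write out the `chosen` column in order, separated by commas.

item=A: preferred_name=Xiu → Xiu
item=C: preferred_name=NULL, nickname=NULL, legal_name=Vik → Vik
item=F: preferred_name=NULL, nickname=NULL, legal_name=Vik → Vik
item=H: preferred_name=Alice → Alice
item=J: preferred_name=Lena → Lena
item=K: preferred_name=Wes → Wes
item=M: preferred_name=NULL, nickname=NULL, legal_name=Lena → Lena
item=N: preferred_name=NULL, nickname=Zane → Zane
item=S: preferred_name=NULL, nickname=NULL, legal_name=Xiu → Xiu
item=T: preferred_name=Hiro → Hiro
item=U: preferred_name=NULL, nickname=Priya → Priya
item=W: preferred_name=Ines → Ines
item=Z: preferred_name=Tara → Tara

Xiu, Vik, Vik, Alice, Lena, Wes, Lena, Zane, Xiu, Hiro, Priya, Ines, Tara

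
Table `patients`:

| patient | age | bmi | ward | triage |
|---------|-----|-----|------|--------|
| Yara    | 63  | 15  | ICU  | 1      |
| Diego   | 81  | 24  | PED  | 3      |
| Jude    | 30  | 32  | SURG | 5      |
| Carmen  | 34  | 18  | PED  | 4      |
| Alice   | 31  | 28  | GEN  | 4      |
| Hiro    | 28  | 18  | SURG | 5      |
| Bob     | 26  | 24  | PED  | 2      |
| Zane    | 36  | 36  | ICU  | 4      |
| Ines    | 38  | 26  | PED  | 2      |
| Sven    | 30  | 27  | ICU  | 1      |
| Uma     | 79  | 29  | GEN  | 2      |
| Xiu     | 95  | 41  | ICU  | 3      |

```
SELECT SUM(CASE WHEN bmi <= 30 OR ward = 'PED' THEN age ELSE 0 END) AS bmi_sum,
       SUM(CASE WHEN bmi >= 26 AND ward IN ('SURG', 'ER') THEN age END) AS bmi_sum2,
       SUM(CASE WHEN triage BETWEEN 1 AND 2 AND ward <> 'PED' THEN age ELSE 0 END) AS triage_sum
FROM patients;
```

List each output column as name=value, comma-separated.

[bmi_sum: bmi <= 30 OR ward = 'PED']
patient=Yara: ✓ → 63
patient=Diego: ✓ → 81
patient=Jude: ✗
patient=Carmen: ✓ → 34
patient=Alice: ✓ → 31
patient=Hiro: ✓ → 28
patient=Bob: ✓ → 26
patient=Zane: ✗
patient=Ines: ✓ → 38
patient=Sven: ✓ → 30
patient=Uma: ✓ → 79
patient=Xiu: ✗
bmi_sum = 63 + 81 + 34 + 31 + 28 + 26 + 38 + 30 + 79 = 410
—
[bmi_sum2: bmi >= 26 AND ward IN ('SURG', 'ER')]
patient=Yara: ✗
patient=Diego: ✗
patient=Jude: ✓ → 30
patient=Carmen: ✗
patient=Alice: ✗
patient=Hiro: ✗
patient=Bob: ✗
patient=Zane: ✗
patient=Ines: ✗
patient=Sven: ✗
patient=Uma: ✗
patient=Xiu: ✗
bmi_sum2 = 30
—
[triage_sum: triage BETWEEN 1 AND 2 AND ward <> 'PED']
patient=Yara: ✓ → 63
patient=Diego: ✗
patient=Jude: ✗
patient=Carmen: ✗
patient=Alice: ✗
patient=Hiro: ✗
patient=Bob: ✗
patient=Zane: ✗
patient=Ines: ✗
patient=Sven: ✓ → 30
patient=Uma: ✓ → 79
patient=Xiu: ✗
triage_sum = 63 + 30 + 79 = 172

bmi_sum=410, bmi_sum2=30, triage_sum=172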